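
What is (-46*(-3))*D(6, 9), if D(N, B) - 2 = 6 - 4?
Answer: 552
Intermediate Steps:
D(N, B) = 4 (D(N, B) = 2 + (6 - 4) = 2 + 2 = 4)
(-46*(-3))*D(6, 9) = -46*(-3)*4 = 138*4 = 552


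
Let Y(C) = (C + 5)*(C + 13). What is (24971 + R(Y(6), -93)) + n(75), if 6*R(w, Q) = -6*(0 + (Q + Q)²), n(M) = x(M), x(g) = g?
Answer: -9550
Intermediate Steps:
n(M) = M
Y(C) = (5 + C)*(13 + C)
R(w, Q) = -4*Q² (R(w, Q) = (-6*(0 + (Q + Q)²))/6 = (-6*(0 + (2*Q)²))/6 = (-6*(0 + 4*Q²))/6 = (-24*Q²)/6 = -4*Q²)
(24971 + R(Y(6), -93)) + n(75) = (24971 - 4*(-93)²) + 75 = (24971 - 4*8649) + 75 = (24971 - 34596) + 75 = -9625 + 75 = -9550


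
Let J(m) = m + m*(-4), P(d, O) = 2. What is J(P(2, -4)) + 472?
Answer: 466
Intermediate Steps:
J(m) = -3*m (J(m) = m - 4*m = -3*m)
J(P(2, -4)) + 472 = -3*2 + 472 = -6 + 472 = 466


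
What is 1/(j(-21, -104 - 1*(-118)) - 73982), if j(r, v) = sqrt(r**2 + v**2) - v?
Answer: -5692/421185183 - 7*sqrt(13)/5475407379 ≈ -1.3519e-5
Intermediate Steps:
1/(j(-21, -104 - 1*(-118)) - 73982) = 1/((sqrt((-21)**2 + (-104 - 1*(-118))**2) - (-104 - 1*(-118))) - 73982) = 1/((sqrt(441 + (-104 + 118)**2) - (-104 + 118)) - 73982) = 1/((sqrt(441 + 14**2) - 1*14) - 73982) = 1/((sqrt(441 + 196) - 14) - 73982) = 1/((sqrt(637) - 14) - 73982) = 1/((7*sqrt(13) - 14) - 73982) = 1/((-14 + 7*sqrt(13)) - 73982) = 1/(-73996 + 7*sqrt(13))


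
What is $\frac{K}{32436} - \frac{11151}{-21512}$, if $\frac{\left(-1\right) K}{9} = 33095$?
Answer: $- \frac{167937859}{19382312} \approx -8.6645$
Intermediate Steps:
$K = -297855$ ($K = \left(-9\right) 33095 = -297855$)
$\frac{K}{32436} - \frac{11151}{-21512} = - \frac{297855}{32436} - \frac{11151}{-21512} = \left(-297855\right) \frac{1}{32436} - - \frac{11151}{21512} = - \frac{33095}{3604} + \frac{11151}{21512} = - \frac{167937859}{19382312}$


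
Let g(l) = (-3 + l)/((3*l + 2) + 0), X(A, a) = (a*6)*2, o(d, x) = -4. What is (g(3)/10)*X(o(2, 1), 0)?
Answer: 0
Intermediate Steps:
X(A, a) = 12*a (X(A, a) = (6*a)*2 = 12*a)
g(l) = (-3 + l)/(2 + 3*l) (g(l) = (-3 + l)/((2 + 3*l) + 0) = (-3 + l)/(2 + 3*l))
(g(3)/10)*X(o(2, 1), 0) = (((-3 + 3)/(2 + 3*3))/10)*(12*0) = ((0/(2 + 9))/10)*0 = ((0/11)/10)*0 = (((1/11)*0)/10)*0 = ((1/10)*0)*0 = 0*0 = 0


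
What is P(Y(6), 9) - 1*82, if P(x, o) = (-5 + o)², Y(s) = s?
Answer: -66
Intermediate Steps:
P(Y(6), 9) - 1*82 = (-5 + 9)² - 1*82 = 4² - 82 = 16 - 82 = -66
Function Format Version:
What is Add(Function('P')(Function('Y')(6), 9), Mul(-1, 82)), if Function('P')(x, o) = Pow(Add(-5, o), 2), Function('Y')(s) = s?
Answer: -66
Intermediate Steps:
Add(Function('P')(Function('Y')(6), 9), Mul(-1, 82)) = Add(Pow(Add(-5, 9), 2), Mul(-1, 82)) = Add(Pow(4, 2), -82) = Add(16, -82) = -66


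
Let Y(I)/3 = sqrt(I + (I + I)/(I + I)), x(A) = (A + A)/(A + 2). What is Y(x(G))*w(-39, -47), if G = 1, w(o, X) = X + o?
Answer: -86*sqrt(15) ≈ -333.08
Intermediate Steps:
x(A) = 2*A/(2 + A) (x(A) = (2*A)/(2 + A) = 2*A/(2 + A))
Y(I) = 3*sqrt(1 + I) (Y(I) = 3*sqrt(I + (I + I)/(I + I)) = 3*sqrt(I + (2*I)/((2*I))) = 3*sqrt(I + (2*I)*(1/(2*I))) = 3*sqrt(I + 1) = 3*sqrt(1 + I))
Y(x(G))*w(-39, -47) = (3*sqrt(1 + 2*1/(2 + 1)))*(-47 - 39) = (3*sqrt(1 + 2*1/3))*(-86) = (3*sqrt(1 + 2*1*(1/3)))*(-86) = (3*sqrt(1 + 2/3))*(-86) = (3*sqrt(5/3))*(-86) = (3*(sqrt(15)/3))*(-86) = sqrt(15)*(-86) = -86*sqrt(15)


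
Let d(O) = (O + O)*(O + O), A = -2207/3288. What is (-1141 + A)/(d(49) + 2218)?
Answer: -3753815/38870736 ≈ -0.096572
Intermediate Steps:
A = -2207/3288 (A = -2207*1/3288 = -2207/3288 ≈ -0.67123)
d(O) = 4*O**2 (d(O) = (2*O)*(2*O) = 4*O**2)
(-1141 + A)/(d(49) + 2218) = (-1141 - 2207/3288)/(4*49**2 + 2218) = -3753815/(3288*(4*2401 + 2218)) = -3753815/(3288*(9604 + 2218)) = -3753815/3288/11822 = -3753815/3288*1/11822 = -3753815/38870736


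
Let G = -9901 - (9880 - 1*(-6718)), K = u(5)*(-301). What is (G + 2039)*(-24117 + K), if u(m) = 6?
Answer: 634076580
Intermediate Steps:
K = -1806 (K = 6*(-301) = -1806)
G = -26499 (G = -9901 - (9880 + 6718) = -9901 - 1*16598 = -9901 - 16598 = -26499)
(G + 2039)*(-24117 + K) = (-26499 + 2039)*(-24117 - 1806) = -24460*(-25923) = 634076580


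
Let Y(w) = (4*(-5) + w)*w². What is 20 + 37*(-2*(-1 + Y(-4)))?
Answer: 28510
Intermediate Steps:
Y(w) = w²*(-20 + w) (Y(w) = (-20 + w)*w² = w²*(-20 + w))
20 + 37*(-2*(-1 + Y(-4))) = 20 + 37*(-2*(-1 + (-4)²*(-20 - 4))) = 20 + 37*(-2*(-1 + 16*(-24))) = 20 + 37*(-2*(-1 - 384)) = 20 + 37*(-2*(-385)) = 20 + 37*770 = 20 + 28490 = 28510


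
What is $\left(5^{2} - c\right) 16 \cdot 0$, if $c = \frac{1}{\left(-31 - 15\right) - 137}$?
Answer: $0$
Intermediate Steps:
$c = - \frac{1}{183}$ ($c = \frac{1}{\left(-31 - 15\right) - 137} = \frac{1}{-46 - 137} = \frac{1}{-183} = - \frac{1}{183} \approx -0.0054645$)
$\left(5^{2} - c\right) 16 \cdot 0 = \left(5^{2} - - \frac{1}{183}\right) 16 \cdot 0 = \left(25 + \frac{1}{183}\right) 0 = \frac{4576}{183} \cdot 0 = 0$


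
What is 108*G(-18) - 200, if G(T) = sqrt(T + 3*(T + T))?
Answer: -200 + 324*I*sqrt(14) ≈ -200.0 + 1212.3*I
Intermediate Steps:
G(T) = sqrt(7)*sqrt(T) (G(T) = sqrt(T + 3*(2*T)) = sqrt(T + 6*T) = sqrt(7*T) = sqrt(7)*sqrt(T))
108*G(-18) - 200 = 108*(sqrt(7)*sqrt(-18)) - 200 = 108*(sqrt(7)*(3*I*sqrt(2))) - 200 = 108*(3*I*sqrt(14)) - 200 = 324*I*sqrt(14) - 200 = -200 + 324*I*sqrt(14)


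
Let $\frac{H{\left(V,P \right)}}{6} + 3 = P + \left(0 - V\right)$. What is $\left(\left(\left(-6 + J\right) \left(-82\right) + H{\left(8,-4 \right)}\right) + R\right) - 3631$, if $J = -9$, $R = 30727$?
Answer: $28236$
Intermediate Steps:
$H{\left(V,P \right)} = -18 - 6 V + 6 P$ ($H{\left(V,P \right)} = -18 + 6 \left(P + \left(0 - V\right)\right) = -18 + 6 \left(P - V\right) = -18 + \left(- 6 V + 6 P\right) = -18 - 6 V + 6 P$)
$\left(\left(\left(-6 + J\right) \left(-82\right) + H{\left(8,-4 \right)}\right) + R\right) - 3631 = \left(\left(\left(-6 - 9\right) \left(-82\right) - 90\right) + 30727\right) - 3631 = \left(\left(\left(-15\right) \left(-82\right) - 90\right) + 30727\right) - 3631 = \left(\left(1230 - 90\right) + 30727\right) - 3631 = \left(1140 + 30727\right) - 3631 = 31867 - 3631 = 28236$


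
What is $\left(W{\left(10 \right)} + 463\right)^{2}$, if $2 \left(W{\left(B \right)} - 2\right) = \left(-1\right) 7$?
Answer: $\frac{851929}{4} \approx 2.1298 \cdot 10^{5}$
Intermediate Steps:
$W{\left(B \right)} = - \frac{3}{2}$ ($W{\left(B \right)} = 2 + \frac{\left(-1\right) 7}{2} = 2 + \frac{1}{2} \left(-7\right) = 2 - \frac{7}{2} = - \frac{3}{2}$)
$\left(W{\left(10 \right)} + 463\right)^{2} = \left(- \frac{3}{2} + 463\right)^{2} = \left(\frac{923}{2}\right)^{2} = \frac{851929}{4}$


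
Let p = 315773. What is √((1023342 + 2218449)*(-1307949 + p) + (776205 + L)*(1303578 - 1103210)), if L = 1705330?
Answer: 112*I*√216773519 ≈ 1.649e+6*I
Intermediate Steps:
√((1023342 + 2218449)*(-1307949 + p) + (776205 + L)*(1303578 - 1103210)) = √((1023342 + 2218449)*(-1307949 + 315773) + (776205 + 1705330)*(1303578 - 1103210)) = √(3241791*(-992176) + 2481535*200368) = √(-3216427227216 + 497220204880) = √(-2719207022336) = 112*I*√216773519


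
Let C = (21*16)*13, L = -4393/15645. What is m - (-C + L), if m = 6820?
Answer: 175040653/15645 ≈ 11188.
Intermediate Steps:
L = -4393/15645 (L = -4393*1/15645 = -4393/15645 ≈ -0.28079)
C = 4368 (C = 336*13 = 4368)
m - (-C + L) = 6820 - (-1*4368 - 4393/15645) = 6820 - (-4368 - 4393/15645) = 6820 - 1*(-68341753/15645) = 6820 + 68341753/15645 = 175040653/15645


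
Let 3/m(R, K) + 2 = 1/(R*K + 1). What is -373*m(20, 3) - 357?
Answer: 25062/121 ≈ 207.12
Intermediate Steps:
m(R, K) = 3/(-2 + 1/(1 + K*R)) (m(R, K) = 3/(-2 + 1/(R*K + 1)) = 3/(-2 + 1/(K*R + 1)) = 3/(-2 + 1/(1 + K*R)))
-373*m(20, 3) - 357 = -1119*(-1 - 1*3*20)/(1 + 2*3*20) - 357 = -1119*(-1 - 60)/(1 + 120) - 357 = -1119*(-61)/121 - 357 = -373*(-183/121) - 357 = 68259/121 - 357 = 25062/121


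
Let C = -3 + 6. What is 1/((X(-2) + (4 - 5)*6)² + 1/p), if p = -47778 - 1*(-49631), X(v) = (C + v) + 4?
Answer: 1853/1854 ≈ 0.99946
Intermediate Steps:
C = 3
X(v) = 7 + v (X(v) = (3 + v) + 4 = 7 + v)
p = 1853 (p = -47778 + 49631 = 1853)
1/((X(-2) + (4 - 5)*6)² + 1/p) = 1/(((7 - 2) + (4 - 5)*6)² + 1/1853) = 1/((5 - 1*6)² + 1/1853) = 1/((5 - 6)² + 1/1853) = 1/((-1)² + 1/1853) = 1/(1 + 1/1853) = 1/(1854/1853) = 1853/1854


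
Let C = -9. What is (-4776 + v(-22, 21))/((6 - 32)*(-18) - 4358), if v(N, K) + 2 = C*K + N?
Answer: 4989/3890 ≈ 1.2825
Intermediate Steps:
v(N, K) = -2 + N - 9*K (v(N, K) = -2 + (-9*K + N) = -2 + (N - 9*K) = -2 + N - 9*K)
(-4776 + v(-22, 21))/((6 - 32)*(-18) - 4358) = (-4776 + (-2 - 22 - 9*21))/((6 - 32)*(-18) - 4358) = (-4776 + (-2 - 22 - 189))/(-26*(-18) - 4358) = (-4776 - 213)/(468 - 4358) = -4989/(-3890) = -4989*(-1/3890) = 4989/3890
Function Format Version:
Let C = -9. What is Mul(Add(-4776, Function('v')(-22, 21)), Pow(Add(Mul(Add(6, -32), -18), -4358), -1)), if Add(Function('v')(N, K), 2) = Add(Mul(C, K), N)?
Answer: Rational(4989, 3890) ≈ 1.2825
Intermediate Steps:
Function('v')(N, K) = Add(-2, N, Mul(-9, K)) (Function('v')(N, K) = Add(-2, Add(Mul(-9, K), N)) = Add(-2, Add(N, Mul(-9, K))) = Add(-2, N, Mul(-9, K)))
Mul(Add(-4776, Function('v')(-22, 21)), Pow(Add(Mul(Add(6, -32), -18), -4358), -1)) = Mul(Add(-4776, Add(-2, -22, Mul(-9, 21))), Pow(Add(Mul(Add(6, -32), -18), -4358), -1)) = Mul(Add(-4776, Add(-2, -22, -189)), Pow(Add(Mul(-26, -18), -4358), -1)) = Mul(Add(-4776, -213), Pow(Add(468, -4358), -1)) = Mul(-4989, Pow(-3890, -1)) = Mul(-4989, Rational(-1, 3890)) = Rational(4989, 3890)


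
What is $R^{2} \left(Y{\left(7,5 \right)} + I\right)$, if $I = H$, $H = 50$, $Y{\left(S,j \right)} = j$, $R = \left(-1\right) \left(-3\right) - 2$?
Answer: $55$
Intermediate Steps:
$R = 1$ ($R = 3 - 2 = 1$)
$I = 50$
$R^{2} \left(Y{\left(7,5 \right)} + I\right) = 1^{2} \left(5 + 50\right) = 1 \cdot 55 = 55$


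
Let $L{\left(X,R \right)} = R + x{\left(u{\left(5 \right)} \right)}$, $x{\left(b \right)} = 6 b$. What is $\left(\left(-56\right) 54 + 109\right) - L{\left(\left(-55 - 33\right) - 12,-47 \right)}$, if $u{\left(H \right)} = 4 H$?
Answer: $-2988$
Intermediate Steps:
$L{\left(X,R \right)} = 120 + R$ ($L{\left(X,R \right)} = R + 6 \cdot 4 \cdot 5 = R + 6 \cdot 20 = R + 120 = 120 + R$)
$\left(\left(-56\right) 54 + 109\right) - L{\left(\left(-55 - 33\right) - 12,-47 \right)} = \left(\left(-56\right) 54 + 109\right) - \left(120 - 47\right) = \left(-3024 + 109\right) - 73 = -2915 - 73 = -2988$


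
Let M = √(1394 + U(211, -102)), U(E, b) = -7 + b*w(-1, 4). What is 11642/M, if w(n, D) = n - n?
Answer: 11642*√1387/1387 ≈ 312.60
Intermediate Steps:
w(n, D) = 0
U(E, b) = -7 (U(E, b) = -7 + b*0 = -7 + 0 = -7)
M = √1387 (M = √(1394 - 7) = √1387 ≈ 37.242)
11642/M = 11642/(√1387) = 11642*(√1387/1387) = 11642*√1387/1387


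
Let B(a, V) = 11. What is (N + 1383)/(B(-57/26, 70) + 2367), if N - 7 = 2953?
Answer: 4343/2378 ≈ 1.8263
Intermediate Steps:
N = 2960 (N = 7 + 2953 = 2960)
(N + 1383)/(B(-57/26, 70) + 2367) = (2960 + 1383)/(11 + 2367) = 4343/2378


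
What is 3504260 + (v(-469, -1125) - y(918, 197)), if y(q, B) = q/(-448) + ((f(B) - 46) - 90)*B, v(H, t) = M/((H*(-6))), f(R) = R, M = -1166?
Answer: 157234822435/45024 ≈ 3.4922e+6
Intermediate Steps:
v(H, t) = 583/(3*H) (v(H, t) = -1166*(-1/(6*H)) = -(-583)/(3*H) = 583/(3*H))
y(q, B) = -q/448 + B*(-136 + B) (y(q, B) = q/(-448) + ((B - 46) - 90)*B = -q/448 + ((-46 + B) - 90)*B = -q/448 + (-136 + B)*B = -q/448 + B*(-136 + B))
3504260 + (v(-469, -1125) - y(918, 197)) = 3504260 + ((583/3)/(-469) - (197**2 - 136*197 - 1/448*918)) = 3504260 + ((583/3)*(-1/469) - (38809 - 26792 - 459/224)) = 3504260 + (-583/1407 - 1*2691349/224) = 3504260 + (-583/1407 - 2691349/224) = 3504260 - 540979805/45024 = 157234822435/45024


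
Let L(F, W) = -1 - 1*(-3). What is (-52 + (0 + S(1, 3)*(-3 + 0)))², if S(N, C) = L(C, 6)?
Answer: 3364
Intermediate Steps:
L(F, W) = 2 (L(F, W) = -1 + 3 = 2)
S(N, C) = 2
(-52 + (0 + S(1, 3)*(-3 + 0)))² = (-52 + (0 + 2*(-3 + 0)))² = (-52 + (0 + 2*(-3)))² = (-52 + (0 - 6))² = (-52 - 6)² = (-58)² = 3364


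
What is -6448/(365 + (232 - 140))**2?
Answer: -6448/208849 ≈ -0.030874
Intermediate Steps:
-6448/(365 + (232 - 140))**2 = -6448/(365 + 92)**2 = -6448/(457**2) = -6448/208849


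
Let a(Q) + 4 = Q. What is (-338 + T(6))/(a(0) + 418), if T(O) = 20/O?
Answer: -502/621 ≈ -0.80837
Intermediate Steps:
a(Q) = -4 + Q
(-338 + T(6))/(a(0) + 418) = (-338 + 20/6)/((-4 + 0) + 418) = (-338 + 20*(⅙))/(-4 + 418) = (-338 + 10/3)/414 = -1004/3*1/414 = -502/621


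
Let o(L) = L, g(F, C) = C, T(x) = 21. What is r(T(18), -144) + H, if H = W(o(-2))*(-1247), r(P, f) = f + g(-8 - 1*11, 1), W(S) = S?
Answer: 2351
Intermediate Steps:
r(P, f) = 1 + f (r(P, f) = f + 1 = 1 + f)
H = 2494 (H = -2*(-1247) = 2494)
r(T(18), -144) + H = (1 - 144) + 2494 = -143 + 2494 = 2351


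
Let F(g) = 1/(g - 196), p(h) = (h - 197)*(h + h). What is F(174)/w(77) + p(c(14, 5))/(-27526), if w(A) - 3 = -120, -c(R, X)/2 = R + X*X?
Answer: -55198537/35425962 ≈ -1.5581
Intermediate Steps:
c(R, X) = -2*R - 2*X**2 (c(R, X) = -2*(R + X*X) = -2*(R + X**2) = -2*R - 2*X**2)
p(h) = 2*h*(-197 + h) (p(h) = (-197 + h)*(2*h) = 2*h*(-197 + h))
w(A) = -117 (w(A) = 3 - 120 = -117)
F(g) = 1/(-196 + g)
F(174)/w(77) + p(c(14, 5))/(-27526) = 1/((-196 + 174)*(-117)) + (2*(-2*14 - 2*5**2)*(-197 + (-2*14 - 2*5**2)))/(-27526) = -1/117/(-22) + (2*(-28 - 2*25)*(-197 + (-28 - 2*25)))*(-1/27526) = -1/22*(-1/117) + (2*(-28 - 50)*(-197 + (-28 - 50)))*(-1/27526) = 1/2574 + (2*(-78)*(-197 - 78))*(-1/27526) = 1/2574 + (2*(-78)*(-275))*(-1/27526) = 1/2574 + 42900*(-1/27526) = 1/2574 - 21450/13763 = -55198537/35425962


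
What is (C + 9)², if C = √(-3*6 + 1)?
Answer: (9 + I*√17)² ≈ 64.0 + 74.216*I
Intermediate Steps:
C = I*√17 (C = √(-18 + 1) = √(-17) = I*√17 ≈ 4.1231*I)
(C + 9)² = (I*√17 + 9)² = (9 + I*√17)²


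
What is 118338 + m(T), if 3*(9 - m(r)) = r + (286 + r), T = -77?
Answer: 118303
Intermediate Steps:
m(r) = -259/3 - 2*r/3 (m(r) = 9 - (r + (286 + r))/3 = 9 - (286 + 2*r)/3 = 9 + (-286/3 - 2*r/3) = -259/3 - 2*r/3)
118338 + m(T) = 118338 + (-259/3 - 2/3*(-77)) = 118338 + (-259/3 + 154/3) = 118338 - 35 = 118303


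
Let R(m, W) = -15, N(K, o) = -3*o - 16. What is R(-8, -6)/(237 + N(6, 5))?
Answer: -15/206 ≈ -0.072816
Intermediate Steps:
N(K, o) = -16 - 3*o
R(-8, -6)/(237 + N(6, 5)) = -15/(237 + (-16 - 3*5)) = -15/(237 + (-16 - 15)) = -15/(237 - 31) = -15/206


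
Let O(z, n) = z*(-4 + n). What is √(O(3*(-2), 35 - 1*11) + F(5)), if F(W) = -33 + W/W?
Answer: 2*I*√38 ≈ 12.329*I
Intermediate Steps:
F(W) = -32 (F(W) = -33 + 1 = -32)
√(O(3*(-2), 35 - 1*11) + F(5)) = √((3*(-2))*(-4 + (35 - 1*11)) - 32) = √(-6*(-4 + (35 - 11)) - 32) = √(-6*(-4 + 24) - 32) = √(-6*20 - 32) = √(-120 - 32) = √(-152) = 2*I*√38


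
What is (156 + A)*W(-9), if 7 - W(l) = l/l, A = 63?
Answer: 1314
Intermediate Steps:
W(l) = 6 (W(l) = 7 - l/l = 7 - 1*1 = 7 - 1 = 6)
(156 + A)*W(-9) = (156 + 63)*6 = 219*6 = 1314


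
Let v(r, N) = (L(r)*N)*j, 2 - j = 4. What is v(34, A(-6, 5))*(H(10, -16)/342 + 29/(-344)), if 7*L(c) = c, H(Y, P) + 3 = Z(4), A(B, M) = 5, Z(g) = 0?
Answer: 155125/34314 ≈ 4.5208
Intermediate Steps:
j = -2 (j = 2 - 1*4 = 2 - 4 = -2)
H(Y, P) = -3 (H(Y, P) = -3 + 0 = -3)
L(c) = c/7
v(r, N) = -2*N*r/7 (v(r, N) = ((r/7)*N)*(-2) = (N*r/7)*(-2) = -2*N*r/7)
v(34, A(-6, 5))*(H(10, -16)/342 + 29/(-344)) = (-2/7*5*34)*(-3/342 + 29/(-344)) = -340*(-3*1/342 + 29*(-1/344))/7 = -340*(-1/114 - 29/344)/7 = -340/7*(-1825/19608) = 155125/34314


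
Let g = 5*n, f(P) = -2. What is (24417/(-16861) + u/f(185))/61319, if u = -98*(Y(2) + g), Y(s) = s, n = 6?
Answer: 1553743/60817627 ≈ 0.025548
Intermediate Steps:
g = 30 (g = 5*6 = 30)
u = -3136 (u = -98*(2 + 30) = -98*32 = -3136)
(24417/(-16861) + u/f(185))/61319 = (24417/(-16861) - 3136/(-2))/61319 = (24417*(-1/16861) - 3136*(-½))*(1/61319) = (-24417/16861 + 1568)*(1/61319) = (26413631/16861)*(1/61319) = 1553743/60817627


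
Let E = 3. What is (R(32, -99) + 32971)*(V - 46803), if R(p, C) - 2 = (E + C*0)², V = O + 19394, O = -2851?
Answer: -998035320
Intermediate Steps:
V = 16543 (V = -2851 + 19394 = 16543)
R(p, C) = 11 (R(p, C) = 2 + (3 + C*0)² = 2 + (3 + 0)² = 2 + 3² = 2 + 9 = 11)
(R(32, -99) + 32971)*(V - 46803) = (11 + 32971)*(16543 - 46803) = 32982*(-30260) = -998035320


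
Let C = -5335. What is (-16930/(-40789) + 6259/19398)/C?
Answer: -583706491/4221185492370 ≈ -0.00013828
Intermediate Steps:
(-16930/(-40789) + 6259/19398)/C = (-16930/(-40789) + 6259/19398)/(-5335) = (-16930*(-1/40789) + 6259*(1/19398))*(-1/5335) = (16930/40789 + 6259/19398)*(-1/5335) = (583706491/791225022)*(-1/5335) = -583706491/4221185492370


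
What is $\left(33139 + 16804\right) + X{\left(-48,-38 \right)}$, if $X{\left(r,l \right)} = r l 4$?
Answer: $57239$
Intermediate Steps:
$X{\left(r,l \right)} = 4 l r$ ($X{\left(r,l \right)} = l r 4 = 4 l r$)
$\left(33139 + 16804\right) + X{\left(-48,-38 \right)} = \left(33139 + 16804\right) + 4 \left(-38\right) \left(-48\right) = 49943 + 7296 = 57239$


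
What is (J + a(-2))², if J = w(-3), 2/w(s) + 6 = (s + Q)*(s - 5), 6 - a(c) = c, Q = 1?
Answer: 1681/25 ≈ 67.240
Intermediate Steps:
a(c) = 6 - c
w(s) = 2/(-6 + (1 + s)*(-5 + s)) (w(s) = 2/(-6 + (s + 1)*(s - 5)) = 2/(-6 + (1 + s)*(-5 + s)))
J = ⅕ (J = 2/(-11 + (-3)² - 4*(-3)) = 2/(-11 + 9 + 12) = 2/10 = 2*(⅒) = ⅕ ≈ 0.20000)
(J + a(-2))² = (⅕ + (6 - 1*(-2)))² = (⅕ + (6 + 2))² = (⅕ + 8)² = (41/5)² = 1681/25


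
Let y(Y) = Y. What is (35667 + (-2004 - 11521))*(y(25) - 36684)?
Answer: -811703578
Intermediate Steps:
(35667 + (-2004 - 11521))*(y(25) - 36684) = (35667 + (-2004 - 11521))*(25 - 36684) = (35667 - 13525)*(-36659) = 22142*(-36659) = -811703578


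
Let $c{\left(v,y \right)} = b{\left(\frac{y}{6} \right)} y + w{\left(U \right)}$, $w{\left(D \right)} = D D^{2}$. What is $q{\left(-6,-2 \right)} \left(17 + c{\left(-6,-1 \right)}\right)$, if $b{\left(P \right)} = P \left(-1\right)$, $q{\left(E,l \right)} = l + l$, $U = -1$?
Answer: $- \frac{190}{3} \approx -63.333$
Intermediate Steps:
$q{\left(E,l \right)} = 2 l$
$w{\left(D \right)} = D^{3}$
$b{\left(P \right)} = - P$
$c{\left(v,y \right)} = -1 - \frac{y^{2}}{6}$ ($c{\left(v,y \right)} = - \frac{y}{6} y + \left(-1\right)^{3} = - \frac{y}{6} y - 1 = - \frac{y^{2}}{6} - 1 = -1 - \frac{y^{2}}{6}$)
$q{\left(-6,-2 \right)} \left(17 + c{\left(-6,-1 \right)}\right) = 2 \left(-2\right) \left(17 - \left(1 + \frac{\left(-1\right)^{2}}{6}\right)\right) = - 4 \left(17 - \frac{7}{6}\right) = \left(-4\right) \frac{95}{6} = - \frac{190}{3}$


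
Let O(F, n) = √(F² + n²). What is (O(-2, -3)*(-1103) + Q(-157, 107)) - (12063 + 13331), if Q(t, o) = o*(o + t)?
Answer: -30744 - 1103*√13 ≈ -34721.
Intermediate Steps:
(O(-2, -3)*(-1103) + Q(-157, 107)) - (12063 + 13331) = (√((-2)² + (-3)²)*(-1103) + 107*(107 - 157)) - (12063 + 13331) = (√(4 + 9)*(-1103) + 107*(-50)) - 1*25394 = (√13*(-1103) - 5350) - 25394 = (-1103*√13 - 5350) - 25394 = (-5350 - 1103*√13) - 25394 = -30744 - 1103*√13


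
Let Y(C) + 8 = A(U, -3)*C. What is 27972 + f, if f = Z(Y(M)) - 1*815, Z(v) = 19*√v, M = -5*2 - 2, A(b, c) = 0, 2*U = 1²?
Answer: 27157 + 38*I*√2 ≈ 27157.0 + 53.74*I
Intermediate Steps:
U = ½ (U = (½)*1² = (½)*1 = ½ ≈ 0.50000)
M = -12 (M = -10 - 2 = -12)
Y(C) = -8 (Y(C) = -8 + 0*C = -8 + 0 = -8)
f = -815 + 38*I*√2 (f = 19*√(-8) - 1*815 = 19*(2*I*√2) - 815 = 38*I*√2 - 815 = -815 + 38*I*√2 ≈ -815.0 + 53.74*I)
27972 + f = 27972 + (-815 + 38*I*√2) = 27157 + 38*I*√2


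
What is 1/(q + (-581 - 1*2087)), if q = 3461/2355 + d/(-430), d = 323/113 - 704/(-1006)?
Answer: -11511602670/30696133279961 ≈ -0.00037502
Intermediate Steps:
d = 202245/56839 (d = 323*(1/113) - 704*(-1/1006) = 323/113 + 352/503 = 202245/56839 ≈ 3.5582)
q = 16822643599/11511602670 (q = 3461/2355 + (202245/56839)/(-430) = 3461*(1/2355) + (202245/56839)*(-1/430) = 3461/2355 - 40449/4888154 = 16822643599/11511602670 ≈ 1.4614)
1/(q + (-581 - 1*2087)) = 1/(16822643599/11511602670 + (-581 - 1*2087)) = 1/(16822643599/11511602670 + (-581 - 2087)) = 1/(16822643599/11511602670 - 2668) = 1/(-30696133279961/11511602670) = -11511602670/30696133279961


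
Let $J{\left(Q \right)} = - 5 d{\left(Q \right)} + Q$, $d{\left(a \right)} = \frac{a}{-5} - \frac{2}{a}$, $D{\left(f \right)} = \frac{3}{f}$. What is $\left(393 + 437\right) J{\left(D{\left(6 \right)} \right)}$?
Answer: $17430$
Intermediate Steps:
$d{\left(a \right)} = - \frac{2}{a} - \frac{a}{5}$ ($d{\left(a \right)} = a \left(- \frac{1}{5}\right) - \frac{2}{a} = - \frac{a}{5} - \frac{2}{a} = - \frac{2}{a} - \frac{a}{5}$)
$J{\left(Q \right)} = 2 Q + \frac{10}{Q}$ ($J{\left(Q \right)} = - 5 \left(- \frac{2}{Q} - \frac{Q}{5}\right) + Q = \left(Q + \frac{10}{Q}\right) + Q = 2 Q + \frac{10}{Q}$)
$\left(393 + 437\right) J{\left(D{\left(6 \right)} \right)} = \left(393 + 437\right) \left(2 \cdot \frac{3}{6} + \frac{10}{3 \cdot \frac{1}{6}}\right) = 830 \left(2 \cdot 3 \cdot \frac{1}{6} + \frac{10}{3 \cdot \frac{1}{6}}\right) = 830 \left(2 \cdot \frac{1}{2} + 10 \frac{1}{\frac{1}{2}}\right) = 830 \left(1 + 10 \cdot 2\right) = 830 \left(1 + 20\right) = 830 \cdot 21 = 17430$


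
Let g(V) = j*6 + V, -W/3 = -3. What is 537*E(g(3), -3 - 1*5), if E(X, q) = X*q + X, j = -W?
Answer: 191709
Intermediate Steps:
W = 9 (W = -3*(-3) = 9)
j = -9 (j = -1*9 = -9)
g(V) = -54 + V (g(V) = -9*6 + V = -54 + V)
E(X, q) = X + X*q
537*E(g(3), -3 - 1*5) = 537*((-54 + 3)*(1 + (-3 - 1*5))) = 537*(-51*(1 + (-3 - 5))) = 537*(-51*(1 - 8)) = 537*(-51*(-7)) = 537*357 = 191709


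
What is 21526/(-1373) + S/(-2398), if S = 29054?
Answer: -45755245/1646227 ≈ -27.794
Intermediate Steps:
21526/(-1373) + S/(-2398) = 21526/(-1373) + 29054/(-2398) = 21526*(-1/1373) + 29054*(-1/2398) = -21526/1373 - 14527/1199 = -45755245/1646227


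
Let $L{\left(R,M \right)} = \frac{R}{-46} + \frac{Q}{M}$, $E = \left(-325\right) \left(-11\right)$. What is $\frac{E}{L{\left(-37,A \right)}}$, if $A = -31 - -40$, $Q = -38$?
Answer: $- \frac{296010}{283} \approx -1046.0$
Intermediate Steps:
$E = 3575$
$A = 9$ ($A = -31 + 40 = 9$)
$L{\left(R,M \right)} = - \frac{38}{M} - \frac{R}{46}$ ($L{\left(R,M \right)} = \frac{R}{-46} - \frac{38}{M} = R \left(- \frac{1}{46}\right) - \frac{38}{M} = - \frac{R}{46} - \frac{38}{M} = - \frac{38}{M} - \frac{R}{46}$)
$\frac{E}{L{\left(-37,A \right)}} = \frac{3575}{- \frac{38}{9} - - \frac{37}{46}} = \frac{3575}{\left(-38\right) \frac{1}{9} + \frac{37}{46}} = \frac{3575}{- \frac{38}{9} + \frac{37}{46}} = \frac{3575}{- \frac{1415}{414}} = 3575 \left(- \frac{414}{1415}\right) = - \frac{296010}{283}$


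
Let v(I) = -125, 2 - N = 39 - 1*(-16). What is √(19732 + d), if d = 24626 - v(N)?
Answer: √44483 ≈ 210.91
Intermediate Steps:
N = -53 (N = 2 - (39 - 1*(-16)) = 2 - (39 + 16) = 2 - 1*55 = 2 - 55 = -53)
d = 24751 (d = 24626 - 1*(-125) = 24626 + 125 = 24751)
√(19732 + d) = √(19732 + 24751) = √44483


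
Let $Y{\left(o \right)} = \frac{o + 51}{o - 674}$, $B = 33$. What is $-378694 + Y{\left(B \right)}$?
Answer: $- \frac{242742938}{641} \approx -3.7869 \cdot 10^{5}$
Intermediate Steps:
$Y{\left(o \right)} = \frac{51 + o}{-674 + o}$
$-378694 + Y{\left(B \right)} = -378694 + \frac{51 + 33}{-674 + 33} = -378694 + \frac{1}{-641} \cdot 84 = -378694 - \frac{84}{641} = - \frac{242742938}{641}$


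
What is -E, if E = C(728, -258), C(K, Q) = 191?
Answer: -191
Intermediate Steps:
E = 191
-E = -1*191 = -191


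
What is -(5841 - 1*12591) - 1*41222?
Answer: -34472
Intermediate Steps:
-(5841 - 1*12591) - 1*41222 = -(5841 - 12591) - 41222 = -1*(-6750) - 41222 = 6750 - 41222 = -34472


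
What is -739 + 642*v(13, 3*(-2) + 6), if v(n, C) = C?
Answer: -739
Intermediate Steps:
-739 + 642*v(13, 3*(-2) + 6) = -739 + 642*(3*(-2) + 6) = -739 + 642*(-6 + 6) = -739 + 642*0 = -739 + 0 = -739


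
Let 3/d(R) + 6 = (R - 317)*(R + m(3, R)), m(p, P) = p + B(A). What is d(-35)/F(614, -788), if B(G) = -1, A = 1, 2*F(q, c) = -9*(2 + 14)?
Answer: -1/278640 ≈ -3.5889e-6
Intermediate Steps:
F(q, c) = -72 (F(q, c) = (-9*(2 + 14))/2 = (-9*16)/2 = (1/2)*(-144) = -72)
m(p, P) = -1 + p (m(p, P) = p - 1 = -1 + p)
d(R) = 3/(-6 + (-317 + R)*(2 + R)) (d(R) = 3/(-6 + (R - 317)*(R + (-1 + 3))) = 3/(-6 + (-317 + R)*(R + 2)) = 3/(-6 + (-317 + R)*(2 + R)))
d(-35)/F(614, -788) = (3/(-640 + (-35)**2 - 315*(-35)))/(-72) = (3/(-640 + 1225 + 11025))*(-1/72) = (3/11610)*(-1/72) = (3*(1/11610))*(-1/72) = (1/3870)*(-1/72) = -1/278640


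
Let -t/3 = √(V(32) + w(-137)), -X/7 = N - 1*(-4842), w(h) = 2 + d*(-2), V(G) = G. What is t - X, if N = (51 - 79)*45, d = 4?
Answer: 25074 - 3*√26 ≈ 25059.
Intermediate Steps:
N = -1260 (N = -28*45 = -1260)
w(h) = -6 (w(h) = 2 + 4*(-2) = 2 - 8 = -6)
X = -25074 (X = -7*(-1260 - 1*(-4842)) = -7*(-1260 + 4842) = -7*3582 = -25074)
t = -3*√26 (t = -3*√(32 - 6) = -3*√26 ≈ -15.297)
t - X = -3*√26 - 1*(-25074) = -3*√26 + 25074 = 25074 - 3*√26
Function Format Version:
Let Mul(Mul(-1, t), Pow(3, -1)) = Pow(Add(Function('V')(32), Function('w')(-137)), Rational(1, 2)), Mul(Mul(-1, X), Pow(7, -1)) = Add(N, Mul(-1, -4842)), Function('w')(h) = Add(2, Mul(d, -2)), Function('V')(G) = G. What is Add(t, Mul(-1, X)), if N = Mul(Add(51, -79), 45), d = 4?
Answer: Add(25074, Mul(-3, Pow(26, Rational(1, 2)))) ≈ 25059.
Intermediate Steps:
N = -1260 (N = Mul(-28, 45) = -1260)
Function('w')(h) = -6 (Function('w')(h) = Add(2, Mul(4, -2)) = Add(2, -8) = -6)
X = -25074 (X = Mul(-7, Add(-1260, Mul(-1, -4842))) = Mul(-7, Add(-1260, 4842)) = Mul(-7, 3582) = -25074)
t = Mul(-3, Pow(26, Rational(1, 2))) (t = Mul(-3, Pow(Add(32, -6), Rational(1, 2))) = Mul(-3, Pow(26, Rational(1, 2))) ≈ -15.297)
Add(t, Mul(-1, X)) = Add(Mul(-3, Pow(26, Rational(1, 2))), Mul(-1, -25074)) = Add(Mul(-3, Pow(26, Rational(1, 2))), 25074) = Add(25074, Mul(-3, Pow(26, Rational(1, 2))))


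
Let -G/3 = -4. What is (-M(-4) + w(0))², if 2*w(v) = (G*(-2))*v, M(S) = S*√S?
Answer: -64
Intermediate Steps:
G = 12 (G = -3*(-4) = 12)
M(S) = S^(3/2)
w(v) = -12*v (w(v) = ((12*(-2))*v)/2 = (-24*v)/2 = -12*v)
(-M(-4) + w(0))² = (-(-4)^(3/2) - 12*0)² = (-(-8)*I + 0)² = (8*I + 0)² = (8*I)² = -64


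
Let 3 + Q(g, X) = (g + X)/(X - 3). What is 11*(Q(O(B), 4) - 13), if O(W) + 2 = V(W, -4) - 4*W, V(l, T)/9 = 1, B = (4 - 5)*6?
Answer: 209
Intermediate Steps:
B = -6 (B = -1*6 = -6)
V(l, T) = 9 (V(l, T) = 9*1 = 9)
O(W) = 7 - 4*W (O(W) = -2 + (9 - 4*W) = 7 - 4*W)
Q(g, X) = -3 + (X + g)/(-3 + X) (Q(g, X) = -3 + (g + X)/(X - 3) = -3 + (X + g)/(-3 + X))
11*(Q(O(B), 4) - 13) = 11*((9 + (7 - 4*(-6)) - 2*4)/(-3 + 4) - 13) = 11*((9 + (7 + 24) - 8)/1 - 13) = 11*(1*(9 + 31 - 8) - 13) = 11*(1*32 - 13) = 11*(32 - 13) = 11*19 = 209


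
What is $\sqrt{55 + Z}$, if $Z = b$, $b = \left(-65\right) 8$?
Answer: $i \sqrt{465} \approx 21.564 i$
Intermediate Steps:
$b = -520$
$Z = -520$
$\sqrt{55 + Z} = \sqrt{55 - 520} = \sqrt{-465} = i \sqrt{465}$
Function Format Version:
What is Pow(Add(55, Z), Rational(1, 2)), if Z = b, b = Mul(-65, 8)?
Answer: Mul(I, Pow(465, Rational(1, 2))) ≈ Mul(21.564, I)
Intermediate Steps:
b = -520
Z = -520
Pow(Add(55, Z), Rational(1, 2)) = Pow(Add(55, -520), Rational(1, 2)) = Pow(-465, Rational(1, 2)) = Mul(I, Pow(465, Rational(1, 2)))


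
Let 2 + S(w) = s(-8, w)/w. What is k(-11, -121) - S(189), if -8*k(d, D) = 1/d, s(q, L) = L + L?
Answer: 1/88 ≈ 0.011364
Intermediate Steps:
s(q, L) = 2*L
k(d, D) = -1/(8*d)
S(w) = 0 (S(w) = -2 + (2*w)/w = -2 + 2 = 0)
k(-11, -121) - S(189) = -1/8/(-11) - 1*0 = -1/8*(-1/11) + 0 = 1/88 + 0 = 1/88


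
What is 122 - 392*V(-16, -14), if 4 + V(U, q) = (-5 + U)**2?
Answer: -171182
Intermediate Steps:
V(U, q) = -4 + (-5 + U)**2
122 - 392*V(-16, -14) = 122 - 392*(-4 + (-5 - 16)**2) = 122 - 392*(-4 + (-21)**2) = 122 - 392*(-4 + 441) = 122 - 392*437 = 122 - 171304 = -171182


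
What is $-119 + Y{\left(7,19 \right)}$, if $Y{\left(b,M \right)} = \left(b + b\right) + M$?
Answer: $-86$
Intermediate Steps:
$Y{\left(b,M \right)} = M + 2 b$ ($Y{\left(b,M \right)} = 2 b + M = M + 2 b$)
$-119 + Y{\left(7,19 \right)} = -119 + \left(19 + 2 \cdot 7\right) = -119 + \left(19 + 14\right) = -119 + 33 = -86$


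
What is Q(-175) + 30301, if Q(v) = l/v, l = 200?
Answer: 212099/7 ≈ 30300.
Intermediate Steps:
Q(v) = 200/v
Q(-175) + 30301 = 200/(-175) + 30301 = 200*(-1/175) + 30301 = -8/7 + 30301 = 212099/7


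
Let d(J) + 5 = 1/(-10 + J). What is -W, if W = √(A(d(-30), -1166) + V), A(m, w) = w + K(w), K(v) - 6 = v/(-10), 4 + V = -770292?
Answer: -I*√19283485/5 ≈ -878.26*I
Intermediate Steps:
V = -770296 (V = -4 - 770292 = -770296)
K(v) = 6 - v/10 (K(v) = 6 + v/(-10) = 6 + v*(-⅒) = 6 - v/10)
d(J) = -5 + 1/(-10 + J)
A(m, w) = 6 + 9*w/10 (A(m, w) = w + (6 - w/10) = 6 + 9*w/10)
W = I*√19283485/5 (W = √((6 + (9/10)*(-1166)) - 770296) = √((6 - 5247/5) - 770296) = √(-5217/5 - 770296) = √(-3856697/5) = I*√19283485/5 ≈ 878.26*I)
-W = -I*√19283485/5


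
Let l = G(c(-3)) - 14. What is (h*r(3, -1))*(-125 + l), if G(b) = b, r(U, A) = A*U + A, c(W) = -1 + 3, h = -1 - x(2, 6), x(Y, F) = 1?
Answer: -1096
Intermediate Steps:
h = -2 (h = -1 - 1*1 = -1 - 1 = -2)
c(W) = 2
r(U, A) = A + A*U
l = -12 (l = 2 - 14 = -12)
(h*r(3, -1))*(-125 + l) = (-(-2)*(1 + 3))*(-125 - 12) = -(-2)*4*(-137) = -2*(-4)*(-137) = 8*(-137) = -1096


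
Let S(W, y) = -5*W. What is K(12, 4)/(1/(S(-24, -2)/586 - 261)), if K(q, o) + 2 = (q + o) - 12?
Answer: -152826/293 ≈ -521.59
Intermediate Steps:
K(q, o) = -14 + o + q (K(q, o) = -2 + ((q + o) - 12) = -2 + ((o + q) - 12) = -2 + (-12 + o + q) = -14 + o + q)
K(12, 4)/(1/(S(-24, -2)/586 - 261)) = (-14 + 4 + 12)/(1/(-5*(-24)/586 - 261)) = 2/1/(120*(1/586) - 261) = 2/1/(60/293 - 261) = 2/1/(-76413/293) = 2/(-293/76413) = -76413/293*2 = -152826/293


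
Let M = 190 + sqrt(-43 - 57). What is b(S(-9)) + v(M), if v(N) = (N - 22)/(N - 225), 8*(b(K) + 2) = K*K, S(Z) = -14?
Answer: 9613/530 - 406*I/265 ≈ 18.138 - 1.5321*I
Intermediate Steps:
b(K) = -2 + K**2/8 (b(K) = -2 + (K*K)/8 = -2 + K**2/8)
M = 190 + 10*I (M = 190 + sqrt(-100) = 190 + 10*I ≈ 190.0 + 10.0*I)
v(N) = (-22 + N)/(-225 + N)
b(S(-9)) + v(M) = (-2 + (1/8)*(-14)**2) + (-22 + (190 + 10*I))/(-225 + (190 + 10*I)) = (-2 + (1/8)*196) + (168 + 10*I)/(-35 + 10*I) = (-2 + 49/2) + ((-35 - 10*I)/1325)*(168 + 10*I) = 45/2 + (-35 - 10*I)*(168 + 10*I)/1325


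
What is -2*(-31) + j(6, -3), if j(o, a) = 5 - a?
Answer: 70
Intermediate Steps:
-2*(-31) + j(6, -3) = -2*(-31) + (5 - 1*(-3)) = 62 + (5 + 3) = 62 + 8 = 70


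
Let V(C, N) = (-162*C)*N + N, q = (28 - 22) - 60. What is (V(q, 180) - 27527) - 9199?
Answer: 1538094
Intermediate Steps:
q = -54 (q = 6 - 60 = -54)
V(C, N) = N - 162*C*N (V(C, N) = -162*C*N + N = N - 162*C*N)
(V(q, 180) - 27527) - 9199 = (180*(1 - 162*(-54)) - 27527) - 9199 = (180*(1 + 8748) - 27527) - 9199 = (180*8749 - 27527) - 9199 = (1574820 - 27527) - 9199 = 1547293 - 9199 = 1538094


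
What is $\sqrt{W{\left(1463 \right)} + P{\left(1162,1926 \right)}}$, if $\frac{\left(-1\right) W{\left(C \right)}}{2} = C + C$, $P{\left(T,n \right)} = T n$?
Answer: $4 \sqrt{139510} \approx 1494.0$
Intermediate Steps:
$W{\left(C \right)} = - 4 C$ ($W{\left(C \right)} = - 2 \left(C + C\right) = - 2 \cdot 2 C = - 4 C$)
$\sqrt{W{\left(1463 \right)} + P{\left(1162,1926 \right)}} = \sqrt{\left(-4\right) 1463 + 1162 \cdot 1926} = \sqrt{-5852 + 2238012} = \sqrt{2232160} = 4 \sqrt{139510}$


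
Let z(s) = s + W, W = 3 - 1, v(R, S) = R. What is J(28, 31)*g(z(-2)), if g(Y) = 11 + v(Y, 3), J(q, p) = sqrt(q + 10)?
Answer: 11*sqrt(38) ≈ 67.809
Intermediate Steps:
J(q, p) = sqrt(10 + q)
W = 2
z(s) = 2 + s (z(s) = s + 2 = 2 + s)
g(Y) = 11 + Y
J(28, 31)*g(z(-2)) = sqrt(10 + 28)*(11 + (2 - 2)) = sqrt(38)*(11 + 0) = sqrt(38)*11 = 11*sqrt(38)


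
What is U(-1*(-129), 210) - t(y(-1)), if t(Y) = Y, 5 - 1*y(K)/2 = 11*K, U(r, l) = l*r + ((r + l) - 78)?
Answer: 27319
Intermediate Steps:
U(r, l) = -78 + l + r + l*r (U(r, l) = l*r + ((l + r) - 78) = l*r + (-78 + l + r) = -78 + l + r + l*r)
y(K) = 10 - 22*K
U(-1*(-129), 210) - t(y(-1)) = (-78 + 210 - 1*(-129) + 210*(-1*(-129))) - (10 - 22*(-1)) = (-78 + 210 + 129 + 210*129) - (10 + 22) = (-78 + 210 + 129 + 27090) - 1*32 = 27351 - 32 = 27319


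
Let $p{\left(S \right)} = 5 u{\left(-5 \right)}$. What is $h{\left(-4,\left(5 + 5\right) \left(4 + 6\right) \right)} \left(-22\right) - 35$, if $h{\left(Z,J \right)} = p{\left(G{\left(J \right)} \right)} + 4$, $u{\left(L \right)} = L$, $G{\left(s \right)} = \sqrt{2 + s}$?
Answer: $427$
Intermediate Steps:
$p{\left(S \right)} = -25$ ($p{\left(S \right)} = 5 \left(-5\right) = -25$)
$h{\left(Z,J \right)} = -21$ ($h{\left(Z,J \right)} = -25 + 4 = -21$)
$h{\left(-4,\left(5 + 5\right) \left(4 + 6\right) \right)} \left(-22\right) - 35 = \left(-21\right) \left(-22\right) - 35 = 462 - 35 = 427$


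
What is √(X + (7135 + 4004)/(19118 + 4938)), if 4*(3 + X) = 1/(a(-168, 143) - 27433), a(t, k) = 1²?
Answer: I*√1918022466002514/27496008 ≈ 1.5928*I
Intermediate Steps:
a(t, k) = 1
X = -329185/109728 (X = -3 + 1/(4*(1 - 27433)) = -3 + (¼)/(-27432) = -3 + (¼)*(-1/27432) = -3 - 1/109728 = -329185/109728 ≈ -3.0000)
√(X + (7135 + 4004)/(19118 + 4938)) = √(-329185/109728 + (7135 + 4004)/(19118 + 4938)) = √(-329185/109728 + 11139/24056) = √(-837076771/329952096) = I*√1918022466002514/27496008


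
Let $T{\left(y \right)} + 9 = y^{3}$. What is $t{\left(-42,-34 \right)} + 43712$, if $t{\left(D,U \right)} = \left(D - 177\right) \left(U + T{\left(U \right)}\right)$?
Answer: $8660705$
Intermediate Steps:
$T{\left(y \right)} = -9 + y^{3}$
$t{\left(D,U \right)} = \left(-177 + D\right) \left(-9 + U + U^{3}\right)$ ($t{\left(D,U \right)} = \left(D - 177\right) \left(U + \left(-9 + U^{3}\right)\right) = \left(-177 + D\right) \left(-9 + U + U^{3}\right)$)
$t{\left(-42,-34 \right)} + 43712 = \left(1593 - -6018 - 177 \left(-34\right)^{3} - -1428 - 42 \left(-9 + \left(-34\right)^{3}\right)\right) + 43712 = \left(1593 + 6018 - -6956808 + 1428 - 42 \left(-9 - 39304\right)\right) + 43712 = \left(1593 + 6018 + 6956808 + 1428 - -1651146\right) + 43712 = \left(1593 + 6018 + 6956808 + 1428 + 1651146\right) + 43712 = 8616993 + 43712 = 8660705$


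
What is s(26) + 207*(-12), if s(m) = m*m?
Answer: -1808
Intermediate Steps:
s(m) = m**2
s(26) + 207*(-12) = 26**2 + 207*(-12) = 676 - 2484 = -1808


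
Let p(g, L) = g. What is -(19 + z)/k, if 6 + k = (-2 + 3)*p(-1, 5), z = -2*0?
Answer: 19/7 ≈ 2.7143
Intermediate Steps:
z = 0
k = -7 (k = -6 + (-2 + 3)*(-1) = -6 + 1*(-1) = -6 - 1 = -7)
-(19 + z)/k = -(19 + 0)/(-7) = -19*(-1)/7 = -1*(-19/7) = 19/7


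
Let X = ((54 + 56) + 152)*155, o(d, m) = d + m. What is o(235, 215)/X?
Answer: 45/4061 ≈ 0.011081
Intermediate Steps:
X = 40610 (X = (110 + 152)*155 = 262*155 = 40610)
o(235, 215)/X = (235 + 215)/40610 = 450*(1/40610) = 45/4061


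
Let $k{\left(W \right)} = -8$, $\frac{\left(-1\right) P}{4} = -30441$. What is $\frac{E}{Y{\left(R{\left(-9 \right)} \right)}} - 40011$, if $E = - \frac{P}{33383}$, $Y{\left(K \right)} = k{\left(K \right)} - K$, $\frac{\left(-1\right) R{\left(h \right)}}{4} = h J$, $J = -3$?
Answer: $- \frac{33392210766}{834575} \approx -40011.0$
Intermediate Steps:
$P = 121764$ ($P = \left(-4\right) \left(-30441\right) = 121764$)
$R{\left(h \right)} = 12 h$ ($R{\left(h \right)} = - 4 h \left(-3\right) = - 4 \left(- 3 h\right) = 12 h$)
$Y{\left(K \right)} = -8 - K$
$E = - \frac{121764}{33383} \approx -3.6475$
$\frac{E}{Y{\left(R{\left(-9 \right)} \right)}} - 40011 = - \frac{121764}{33383 \left(-8 - 12 \left(-9\right)\right)} - 40011 = - \frac{121764}{33383 \left(-8 - -108\right)} - 40011 = - \frac{121764}{33383 \left(-8 + 108\right)} - 40011 = - \frac{121764}{33383 \cdot 100} - 40011 = \left(- \frac{121764}{33383}\right) \frac{1}{100} - 40011 = - \frac{30441}{834575} - 40011 = - \frac{33392210766}{834575}$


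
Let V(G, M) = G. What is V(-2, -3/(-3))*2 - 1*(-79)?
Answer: 75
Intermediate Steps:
V(-2, -3/(-3))*2 - 1*(-79) = -2*2 - 1*(-79) = -4 + 79 = 75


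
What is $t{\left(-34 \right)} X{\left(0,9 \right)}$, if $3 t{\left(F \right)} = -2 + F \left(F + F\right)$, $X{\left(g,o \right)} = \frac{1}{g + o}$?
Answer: $\frac{770}{9} \approx 85.556$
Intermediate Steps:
$t{\left(F \right)} = - \frac{2}{3} + \frac{2 F^{2}}{3}$ ($t{\left(F \right)} = \frac{-2 + F \left(F + F\right)}{3} = \frac{-2 + F 2 F}{3} = \frac{-2 + 2 F^{2}}{3} = - \frac{2}{3} + \frac{2 F^{2}}{3}$)
$t{\left(-34 \right)} X{\left(0,9 \right)} = \frac{- \frac{2}{3} + \frac{2 \left(-34\right)^{2}}{3}}{0 + 9} = \frac{- \frac{2}{3} + \frac{2}{3} \cdot 1156}{9} = \left(- \frac{2}{3} + \frac{2312}{3}\right) \frac{1}{9} = 770 \cdot \frac{1}{9} = \frac{770}{9}$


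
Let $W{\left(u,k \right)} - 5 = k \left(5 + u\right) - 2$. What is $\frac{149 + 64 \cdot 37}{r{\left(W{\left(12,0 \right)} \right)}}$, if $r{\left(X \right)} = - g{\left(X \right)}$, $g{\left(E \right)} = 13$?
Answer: $- \frac{2517}{13} \approx -193.62$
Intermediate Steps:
$W{\left(u,k \right)} = 3 + k \left(5 + u\right)$ ($W{\left(u,k \right)} = 5 + \left(k \left(5 + u\right) - 2\right) = 5 + \left(-2 + k \left(5 + u\right)\right) = 3 + k \left(5 + u\right)$)
$r{\left(X \right)} = -13$ ($r{\left(X \right)} = \left(-1\right) 13 = -13$)
$\frac{149 + 64 \cdot 37}{r{\left(W{\left(12,0 \right)} \right)}} = \frac{149 + 64 \cdot 37}{-13} = \left(149 + 2368\right) \left(- \frac{1}{13}\right) = 2517 \left(- \frac{1}{13}\right) = - \frac{2517}{13}$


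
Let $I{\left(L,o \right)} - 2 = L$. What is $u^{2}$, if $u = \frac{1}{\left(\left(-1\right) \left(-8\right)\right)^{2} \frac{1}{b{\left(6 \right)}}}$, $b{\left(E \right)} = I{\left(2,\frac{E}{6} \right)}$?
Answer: $\frac{1}{256} \approx 0.0039063$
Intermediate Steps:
$I{\left(L,o \right)} = 2 + L$
$b{\left(E \right)} = 4$ ($b{\left(E \right)} = 2 + 2 = 4$)
$u = \frac{1}{16}$ ($u = \frac{1}{\left(\left(-1\right) \left(-8\right)\right)^{2} \cdot \frac{1}{4}} = \frac{1}{8^{2} \cdot \frac{1}{4}} = \frac{1}{64 \cdot \frac{1}{4}} = \frac{1}{16} \approx 0.0625$)
$u^{2} = \left(\frac{1}{16}\right)^{2} = \frac{1}{256}$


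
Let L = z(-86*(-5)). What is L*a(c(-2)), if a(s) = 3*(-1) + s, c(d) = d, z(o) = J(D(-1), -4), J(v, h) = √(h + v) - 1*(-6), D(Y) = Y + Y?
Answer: -30 - 5*I*√6 ≈ -30.0 - 12.247*I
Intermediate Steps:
D(Y) = 2*Y
J(v, h) = 6 + √(h + v) (J(v, h) = √(h + v) + 6 = 6 + √(h + v))
z(o) = 6 + I*√6 (z(o) = 6 + √(-4 + 2*(-1)) = 6 + √(-4 - 2) = 6 + √(-6) = 6 + I*√6)
L = 6 + I*√6 ≈ 6.0 + 2.4495*I
a(s) = -3 + s
L*a(c(-2)) = (6 + I*√6)*(-3 - 2) = (6 + I*√6)*(-5) = -30 - 5*I*√6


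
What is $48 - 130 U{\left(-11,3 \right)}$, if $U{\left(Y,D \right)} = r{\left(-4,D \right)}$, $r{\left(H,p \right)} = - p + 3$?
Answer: $48$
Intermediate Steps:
$r{\left(H,p \right)} = 3 - p$
$U{\left(Y,D \right)} = 3 - D$
$48 - 130 U{\left(-11,3 \right)} = 48 - 130 \left(3 - 3\right) = 48 - 0 = 48 + 0 = 48$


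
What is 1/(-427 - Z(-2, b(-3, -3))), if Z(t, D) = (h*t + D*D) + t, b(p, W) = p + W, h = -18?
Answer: -1/497 ≈ -0.0020121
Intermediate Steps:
b(p, W) = W + p
Z(t, D) = D² - 17*t (Z(t, D) = (-18*t + D*D) + t = (-18*t + D²) + t = (D² - 18*t) + t = D² - 17*t)
1/(-427 - Z(-2, b(-3, -3))) = 1/(-427 - ((-3 - 3)² - 17*(-2))) = 1/(-427 - ((-6)² + 34)) = 1/(-427 - (36 + 34)) = 1/(-427 - 1*70) = 1/(-427 - 70) = 1/(-497) = -1/497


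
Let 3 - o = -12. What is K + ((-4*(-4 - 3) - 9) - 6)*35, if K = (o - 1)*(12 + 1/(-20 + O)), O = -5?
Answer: 15561/25 ≈ 622.44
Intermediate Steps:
o = 15 (o = 3 - 1*(-12) = 3 + 12 = 15)
K = 4186/25 (K = (15 - 1)*(12 + 1/(-20 - 5)) = 14*(12 + 1/(-25)) = 14*(12 - 1/25) = 14*(299/25) = 4186/25 ≈ 167.44)
K + ((-4*(-4 - 3) - 9) - 6)*35 = 4186/25 + ((-4*(-4 - 3) - 9) - 6)*35 = 4186/25 + ((-4*(-7) - 9) - 6)*35 = 4186/25 + ((28 - 9) - 6)*35 = 4186/25 + (19 - 6)*35 = 4186/25 + 13*35 = 4186/25 + 455 = 15561/25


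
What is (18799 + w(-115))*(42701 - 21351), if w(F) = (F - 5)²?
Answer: 708798650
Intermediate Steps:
w(F) = (-5 + F)²
(18799 + w(-115))*(42701 - 21351) = (18799 + (-5 - 115)²)*(42701 - 21351) = (18799 + (-120)²)*21350 = (18799 + 14400)*21350 = 33199*21350 = 708798650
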